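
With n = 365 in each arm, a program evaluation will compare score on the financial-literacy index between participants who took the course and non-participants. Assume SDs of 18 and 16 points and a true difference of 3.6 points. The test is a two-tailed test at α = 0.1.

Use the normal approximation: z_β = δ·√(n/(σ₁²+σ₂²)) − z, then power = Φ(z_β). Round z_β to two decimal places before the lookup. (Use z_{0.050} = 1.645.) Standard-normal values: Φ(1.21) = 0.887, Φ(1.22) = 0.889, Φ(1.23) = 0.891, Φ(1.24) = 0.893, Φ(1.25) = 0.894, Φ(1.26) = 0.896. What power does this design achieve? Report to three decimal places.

Power ≈ 0.887

z_β = δ·√(n/(σ₁²+σ₂²)) − z_{α/2}
    = 3.6 · √(365/580) − 1.645
    = 3.6 · 0.79329 − 1.645
    = 2.8558 − 1.645 = 1.2108 → 1.21
Power = Φ(1.21) = 0.887.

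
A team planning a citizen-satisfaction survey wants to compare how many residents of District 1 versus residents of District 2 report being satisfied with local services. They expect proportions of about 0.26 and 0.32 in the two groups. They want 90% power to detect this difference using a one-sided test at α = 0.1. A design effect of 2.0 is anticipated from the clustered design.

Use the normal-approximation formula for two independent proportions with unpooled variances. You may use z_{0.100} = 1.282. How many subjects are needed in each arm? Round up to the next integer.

n = 1498 per group

n = (z_α + z_β)² · [p₁(1−p₁) + p₂(1−p₂)] / (p₁ − p₂)²
  = (1.282 + 1.282)² · (0.26·0.74 + 0.32·0.68) / (-0.06)²
  = (2.564)² · (0.1924 + 0.2176) / 0.0036
  = 6.5741 · 0.4100 / 0.0036
  = 748.72
Design effect: 2.0 × 748.72 = 1497.43.
Round up → n = 1498 per group.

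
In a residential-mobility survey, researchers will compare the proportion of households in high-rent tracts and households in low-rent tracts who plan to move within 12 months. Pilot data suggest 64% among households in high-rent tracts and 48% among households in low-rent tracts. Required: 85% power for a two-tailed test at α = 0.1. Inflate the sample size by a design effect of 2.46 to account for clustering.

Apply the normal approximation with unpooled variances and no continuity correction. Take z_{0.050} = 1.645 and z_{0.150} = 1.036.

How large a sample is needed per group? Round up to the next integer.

n = 332 per group

n = (z_{α/2} + z_β)² · [p₁(1−p₁) + p₂(1−p₂)] / (p₁ − p₂)²
  = (1.645 + 1.036)² · (0.64·0.36 + 0.48·0.52) / (0.16)²
  = (2.681)² · (0.2304 + 0.2496) / 0.0256
  = 7.1878 · 0.4800 / 0.0256
  = 134.77
Design effect: 2.46 × 134.77 = 331.54.
Round up → n = 332 per group.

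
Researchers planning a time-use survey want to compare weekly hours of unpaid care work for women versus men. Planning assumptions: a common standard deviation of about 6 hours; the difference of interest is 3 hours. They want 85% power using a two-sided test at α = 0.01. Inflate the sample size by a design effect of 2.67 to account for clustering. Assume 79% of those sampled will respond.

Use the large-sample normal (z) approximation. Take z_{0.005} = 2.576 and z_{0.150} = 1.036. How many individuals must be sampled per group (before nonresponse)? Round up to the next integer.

n = 353 per group

n = (z_{α/2} + z_β)² · (σ₁² + σ₂²) / δ²
  = (2.576 + 1.036)² · (2·6² = 72) / 3²
  = 13.0465 · 72 / 9
  = 104.37
Design effect: 2.67 × 104.37 = 278.67.
Adjust for 79% response: 278.67 / 0.79 = 352.75.
Round up → n = 353 per group.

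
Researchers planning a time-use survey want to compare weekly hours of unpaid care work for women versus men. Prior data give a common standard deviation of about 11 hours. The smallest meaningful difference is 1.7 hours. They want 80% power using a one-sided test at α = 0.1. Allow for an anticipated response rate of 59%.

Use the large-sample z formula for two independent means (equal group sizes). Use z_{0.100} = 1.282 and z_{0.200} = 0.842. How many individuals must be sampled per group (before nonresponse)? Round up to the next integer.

n = 641 per group

n = (z_α + z_β)² · (σ₁² + σ₂²) / δ²
  = (1.282 + 0.842)² · (2·11² = 242) / 1.7²
  = 4.5114 · 242 / 2.89
  = 377.77
Adjust for 59% response: 377.77 / 0.59 = 640.29.
Round up → n = 641 per group.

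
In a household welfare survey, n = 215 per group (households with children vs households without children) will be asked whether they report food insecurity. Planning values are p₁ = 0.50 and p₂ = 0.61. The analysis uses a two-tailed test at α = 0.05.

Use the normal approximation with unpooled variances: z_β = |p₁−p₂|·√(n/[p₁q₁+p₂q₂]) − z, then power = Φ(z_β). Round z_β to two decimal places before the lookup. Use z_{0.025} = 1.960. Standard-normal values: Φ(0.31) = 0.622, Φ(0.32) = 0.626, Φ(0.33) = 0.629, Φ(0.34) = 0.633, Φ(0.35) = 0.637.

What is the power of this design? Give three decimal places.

z_β = |p₁−p₂|·√(n/[p₁q₁+p₂q₂]) − z_{α/2}
    = 0.11 · √(215/0.4879) − 1.960
    = 0.11 · 20.9920 − 1.960
    = 2.3091 − 1.960 = 0.3491 → 0.35
Power = Φ(0.35) = 0.637.

Power ≈ 0.637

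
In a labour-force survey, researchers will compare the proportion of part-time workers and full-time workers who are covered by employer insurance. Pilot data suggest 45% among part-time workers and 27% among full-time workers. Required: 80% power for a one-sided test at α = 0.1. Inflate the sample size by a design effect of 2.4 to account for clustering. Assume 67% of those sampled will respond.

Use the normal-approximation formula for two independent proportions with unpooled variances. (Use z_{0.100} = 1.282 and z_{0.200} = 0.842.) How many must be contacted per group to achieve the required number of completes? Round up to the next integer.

n = 222 per group

n = (z_α + z_β)² · [p₁(1−p₁) + p₂(1−p₂)] / (p₁ − p₂)²
  = (1.282 + 0.842)² · (0.45·0.55 + 0.27·0.73) / (0.18)²
  = (2.124)² · (0.2475 + 0.1971) / 0.0324
  = 4.5114 · 0.4446 / 0.0324
  = 61.91
Design effect: 2.4 × 61.91 = 148.57.
Adjust for 67% response: 148.57 / 0.67 = 221.75.
Round up → n = 222 per group.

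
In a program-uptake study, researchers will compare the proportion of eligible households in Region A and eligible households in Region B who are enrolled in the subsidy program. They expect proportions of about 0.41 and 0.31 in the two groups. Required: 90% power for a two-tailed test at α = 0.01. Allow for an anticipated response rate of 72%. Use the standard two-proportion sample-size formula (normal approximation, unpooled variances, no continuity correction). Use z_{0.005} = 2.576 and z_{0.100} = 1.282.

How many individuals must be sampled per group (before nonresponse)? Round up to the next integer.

n = 943 per group

n = (z_{α/2} + z_β)² · [p₁(1−p₁) + p₂(1−p₂)] / (p₁ − p₂)²
  = (2.576 + 1.282)² · (0.41·0.59 + 0.31·0.69) / (0.10)²
  = (3.858)² · (0.2419 + 0.2139) / 0.0100
  = 14.8842 · 0.4558 / 0.0100
  = 678.42
Adjust for 72% response: 678.42 / 0.72 = 942.25.
Round up → n = 943 per group.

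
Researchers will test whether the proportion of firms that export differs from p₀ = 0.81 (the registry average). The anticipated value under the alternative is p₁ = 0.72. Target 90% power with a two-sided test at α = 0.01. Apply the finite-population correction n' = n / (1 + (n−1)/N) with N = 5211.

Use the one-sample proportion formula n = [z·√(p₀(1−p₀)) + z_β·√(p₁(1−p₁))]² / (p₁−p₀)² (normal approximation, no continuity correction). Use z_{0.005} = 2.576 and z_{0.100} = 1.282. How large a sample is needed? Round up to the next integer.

n = 294

n = [z_{α/2}·√(p₀q₀) + z_β·√(p₁q₁)]² / (p₁ − p₀)²
  = [2.576·√(0.81·0.19) + 1.282·√(0.72·0.28)]² / (-0.09)²
  = [2.576·0.3923 + 1.282·0.4490]² / 0.0081
  = [1.5862]² / 0.0081
  = 310.61
Finite-population correction (N = 5211): 310.61 / (1 + (310.61 − 1)/5211) = 293.19.
Round up → n = 294.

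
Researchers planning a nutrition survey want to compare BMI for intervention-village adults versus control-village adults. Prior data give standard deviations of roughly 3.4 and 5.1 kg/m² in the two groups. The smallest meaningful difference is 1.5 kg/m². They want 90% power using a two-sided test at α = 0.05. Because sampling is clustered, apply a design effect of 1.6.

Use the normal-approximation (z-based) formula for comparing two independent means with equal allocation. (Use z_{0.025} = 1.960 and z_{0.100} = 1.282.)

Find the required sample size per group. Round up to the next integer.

n = 281 per group

n = (z_{α/2} + z_β)² · (σ₁² + σ₂²) / δ²
  = (1.960 + 1.282)² · (3.4² + 5.1² = 37.57) / 1.5²
  = 10.5106 · 37.57 / 2.25
  = 175.50
Design effect: 1.6 × 175.50 = 280.80.
Round up → n = 281 per group.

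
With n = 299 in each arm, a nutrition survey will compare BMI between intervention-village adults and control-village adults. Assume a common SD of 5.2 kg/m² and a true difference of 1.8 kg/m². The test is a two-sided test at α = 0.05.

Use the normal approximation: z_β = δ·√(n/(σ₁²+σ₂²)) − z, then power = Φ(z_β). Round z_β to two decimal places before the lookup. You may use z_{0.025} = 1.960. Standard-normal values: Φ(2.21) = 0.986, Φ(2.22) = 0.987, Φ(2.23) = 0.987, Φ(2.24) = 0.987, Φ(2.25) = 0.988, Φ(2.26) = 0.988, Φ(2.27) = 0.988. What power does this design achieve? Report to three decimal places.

Power ≈ 0.988

z_β = δ·√(n/(σ₁²+σ₂²)) − z_{α/2}
    = 1.8 · √(299/54.08) − 1.960
    = 1.8 · 2.35135 − 1.960
    = 4.2324 − 1.960 = 2.2724 → 2.27
Power = Φ(2.27) = 0.988.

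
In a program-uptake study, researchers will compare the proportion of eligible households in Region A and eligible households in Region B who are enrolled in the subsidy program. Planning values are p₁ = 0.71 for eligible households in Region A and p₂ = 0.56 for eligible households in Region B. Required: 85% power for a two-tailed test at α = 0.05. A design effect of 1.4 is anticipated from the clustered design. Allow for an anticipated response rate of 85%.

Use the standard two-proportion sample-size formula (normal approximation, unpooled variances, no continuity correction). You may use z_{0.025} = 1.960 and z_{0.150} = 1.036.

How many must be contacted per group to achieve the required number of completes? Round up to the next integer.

n = 298 per group

n = (z_{α/2} + z_β)² · [p₁(1−p₁) + p₂(1−p₂)] / (p₁ − p₂)²
  = (1.960 + 1.036)² · (0.71·0.29 + 0.56·0.44) / (0.15)²
  = (2.996)² · (0.2059 + 0.2464) / 0.0225
  = 8.9760 · 0.4523 / 0.0225
  = 180.44
Design effect: 1.4 × 180.44 = 252.61.
Adjust for 85% response: 252.61 / 0.85 = 297.19.
Round up → n = 298 per group.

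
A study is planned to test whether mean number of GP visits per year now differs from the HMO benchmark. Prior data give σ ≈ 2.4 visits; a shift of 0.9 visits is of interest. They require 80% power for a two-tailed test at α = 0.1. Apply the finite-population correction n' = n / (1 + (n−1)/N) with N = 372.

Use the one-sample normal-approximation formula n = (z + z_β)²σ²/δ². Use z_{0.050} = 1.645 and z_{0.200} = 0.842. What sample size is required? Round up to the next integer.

n = (z_{α/2} + z_β)² · σ² / δ²
  = (1.645 + 0.842)² · 2.4² / 0.9²
  = 6.1852 · 5.76 / 0.81
  = 43.98
Finite-population correction (N = 372): 43.98 / (1 + (43.98 − 1)/372) = 39.43.
Round up → n = 40.

n = 40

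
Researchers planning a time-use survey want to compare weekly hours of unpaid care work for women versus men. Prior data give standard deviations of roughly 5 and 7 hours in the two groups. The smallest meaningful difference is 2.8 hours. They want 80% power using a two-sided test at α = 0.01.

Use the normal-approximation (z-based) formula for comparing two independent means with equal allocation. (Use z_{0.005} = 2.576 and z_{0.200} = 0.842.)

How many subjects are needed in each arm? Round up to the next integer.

n = (z_{α/2} + z_β)² · (σ₁² + σ₂²) / δ²
  = (2.576 + 0.842)² · (5² + 7² = 74) / 2.8²
  = 11.6827 · 74 / 7.84
  = 110.27
Round up → n = 111 per group.

n = 111 per group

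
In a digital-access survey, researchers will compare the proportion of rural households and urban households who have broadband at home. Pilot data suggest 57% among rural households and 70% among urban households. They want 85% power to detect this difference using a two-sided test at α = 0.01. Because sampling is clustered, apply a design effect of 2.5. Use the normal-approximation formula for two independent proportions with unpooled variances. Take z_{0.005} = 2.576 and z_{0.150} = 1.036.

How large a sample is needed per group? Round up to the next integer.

n = 879 per group

n = (z_{α/2} + z_β)² · [p₁(1−p₁) + p₂(1−p₂)] / (p₁ − p₂)²
  = (2.576 + 1.036)² · (0.57·0.43 + 0.70·0.30) / (-0.13)²
  = (3.612)² · (0.2451 + 0.2100) / 0.0169
  = 13.0465 · 0.4551 / 0.0169
  = 351.33
Design effect: 2.5 × 351.33 = 878.33.
Round up → n = 879 per group.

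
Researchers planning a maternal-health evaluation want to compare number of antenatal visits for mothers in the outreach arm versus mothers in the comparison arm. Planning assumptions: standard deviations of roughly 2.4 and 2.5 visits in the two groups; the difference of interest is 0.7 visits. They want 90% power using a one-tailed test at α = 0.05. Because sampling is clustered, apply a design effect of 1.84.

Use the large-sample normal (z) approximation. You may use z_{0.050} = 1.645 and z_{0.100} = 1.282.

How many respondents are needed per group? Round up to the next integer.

n = (z_α + z_β)² · (σ₁² + σ₂²) / δ²
  = (1.645 + 1.282)² · (2.4² + 2.5² = 12.01) / 0.7²
  = 8.5673 · 12.01 / 0.49
  = 209.99
Design effect: 1.84 × 209.99 = 386.38.
Round up → n = 387 per group.

n = 387 per group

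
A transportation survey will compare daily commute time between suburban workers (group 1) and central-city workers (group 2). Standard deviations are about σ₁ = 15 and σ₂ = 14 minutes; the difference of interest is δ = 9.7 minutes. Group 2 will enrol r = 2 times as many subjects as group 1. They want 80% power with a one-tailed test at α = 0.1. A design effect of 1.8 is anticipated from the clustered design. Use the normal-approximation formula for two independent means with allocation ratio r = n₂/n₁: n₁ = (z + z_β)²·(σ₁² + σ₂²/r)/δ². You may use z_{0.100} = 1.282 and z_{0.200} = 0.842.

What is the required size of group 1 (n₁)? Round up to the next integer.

n₁ = (z_α + z_β)² · (σ₁² + σ₂²/r) / δ²
   = (1.282 + 0.842)² · (15² + 14²/2) / 9.7²
   = 4.5114 · (225 + 98) / 94.09
   = 4.5114 · 323 / 94.09
   = 15.49
Design effect: 1.8 × 15.49 = 27.88.
Round up → n₁ = 28; n₂ = r·n₁ = 2 × 28 = 56.

n₁ = 28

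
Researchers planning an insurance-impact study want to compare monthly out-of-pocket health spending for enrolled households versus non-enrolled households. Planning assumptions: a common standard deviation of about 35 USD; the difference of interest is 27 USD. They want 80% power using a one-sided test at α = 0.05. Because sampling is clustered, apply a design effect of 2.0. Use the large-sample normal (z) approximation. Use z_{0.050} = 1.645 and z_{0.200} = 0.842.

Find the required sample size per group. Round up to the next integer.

n = 42 per group

n = (z_α + z_β)² · (σ₁² + σ₂²) / δ²
  = (1.645 + 0.842)² · (2·35² = 2450) / 27²
  = 6.1852 · 2450 / 729
  = 20.79
Design effect: 2.0 × 20.79 = 41.57.
Round up → n = 42 per group.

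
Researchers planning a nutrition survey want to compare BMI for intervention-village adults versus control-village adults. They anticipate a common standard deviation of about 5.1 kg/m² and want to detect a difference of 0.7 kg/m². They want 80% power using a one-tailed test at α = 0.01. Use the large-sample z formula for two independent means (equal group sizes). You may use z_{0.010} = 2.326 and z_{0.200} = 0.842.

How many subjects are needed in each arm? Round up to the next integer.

n = 1066 per group

n = (z_α + z_β)² · (σ₁² + σ₂²) / δ²
  = (2.326 + 0.842)² · (2·5.1² = 52.02) / 0.7²
  = 10.0362 · 52.02 / 0.49
  = 1065.48
Round up → n = 1066 per group.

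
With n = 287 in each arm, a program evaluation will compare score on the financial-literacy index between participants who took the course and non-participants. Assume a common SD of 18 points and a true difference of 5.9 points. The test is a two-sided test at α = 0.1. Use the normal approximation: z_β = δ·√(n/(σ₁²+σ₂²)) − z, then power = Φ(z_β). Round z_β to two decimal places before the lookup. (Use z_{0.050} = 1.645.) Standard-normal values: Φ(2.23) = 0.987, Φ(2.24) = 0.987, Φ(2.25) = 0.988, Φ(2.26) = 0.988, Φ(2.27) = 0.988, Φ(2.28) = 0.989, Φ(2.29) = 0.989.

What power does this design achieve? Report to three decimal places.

z_β = δ·√(n/(σ₁²+σ₂²)) − z_{α/2}
    = 5.9 · √(287/648) − 1.645
    = 5.9 · 0.66551 − 1.645
    = 3.9265 − 1.645 = 2.2815 → 2.28
Power = Φ(2.28) = 0.989.

Power ≈ 0.989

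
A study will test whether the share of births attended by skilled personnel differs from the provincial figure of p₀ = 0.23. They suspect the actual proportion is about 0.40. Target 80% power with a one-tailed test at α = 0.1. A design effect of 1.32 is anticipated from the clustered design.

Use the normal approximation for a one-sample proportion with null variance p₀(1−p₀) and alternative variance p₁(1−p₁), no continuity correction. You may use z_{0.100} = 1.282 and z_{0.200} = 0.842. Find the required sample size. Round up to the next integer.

n = [z_α·√(p₀q₀) + z_β·√(p₁q₁)]² / (p₁ − p₀)²
  = [1.282·√(0.23·0.77) + 0.842·√(0.40·0.60)]² / (0.17)²
  = [1.282·0.4208 + 0.842·0.4899]² / 0.0289
  = [0.9520]² / 0.0289
  = 31.36
Design effect: 1.32 × 31.36 = 41.40.
Round up → n = 42.

n = 42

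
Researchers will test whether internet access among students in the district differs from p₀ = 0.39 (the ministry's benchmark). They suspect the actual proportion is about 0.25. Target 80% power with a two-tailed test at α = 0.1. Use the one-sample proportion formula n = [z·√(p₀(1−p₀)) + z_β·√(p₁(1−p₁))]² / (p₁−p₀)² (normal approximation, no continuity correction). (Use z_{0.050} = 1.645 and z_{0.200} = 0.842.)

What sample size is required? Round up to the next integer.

n = [z_{α/2}·√(p₀q₀) + z_β·√(p₁q₁)]² / (p₁ − p₀)²
  = [1.645·√(0.39·0.61) + 0.842·√(0.25·0.75)]² / (-0.14)²
  = [1.645·0.4877 + 0.842·0.4330]² / 0.0196
  = [1.1669]² / 0.0196
  = 69.48
Round up → n = 70.

n = 70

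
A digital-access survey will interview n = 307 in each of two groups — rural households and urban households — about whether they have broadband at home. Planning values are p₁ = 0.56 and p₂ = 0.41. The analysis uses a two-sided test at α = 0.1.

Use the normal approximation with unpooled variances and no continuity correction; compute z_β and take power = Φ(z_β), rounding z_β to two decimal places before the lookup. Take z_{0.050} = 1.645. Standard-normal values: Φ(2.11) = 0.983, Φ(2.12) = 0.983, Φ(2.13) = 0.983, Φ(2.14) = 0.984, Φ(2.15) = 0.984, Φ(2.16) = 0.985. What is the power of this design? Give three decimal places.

Power ≈ 0.983

z_β = |p₁−p₂|·√(n/[p₁q₁+p₂q₂]) − z_{α/2}
    = 0.15 · √(307/0.4883) − 1.645
    = 0.15 · 25.0741 − 1.645
    = 3.7611 − 1.645 = 2.1161 → 2.12
Power = Φ(2.12) = 0.983.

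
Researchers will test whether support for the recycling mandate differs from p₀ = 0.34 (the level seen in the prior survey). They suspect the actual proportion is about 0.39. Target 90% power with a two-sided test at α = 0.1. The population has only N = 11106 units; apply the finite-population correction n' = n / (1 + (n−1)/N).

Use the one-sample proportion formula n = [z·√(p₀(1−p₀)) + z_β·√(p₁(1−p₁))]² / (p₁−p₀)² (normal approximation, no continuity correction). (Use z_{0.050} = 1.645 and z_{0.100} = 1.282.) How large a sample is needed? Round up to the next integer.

n = 737

n = [z_{α/2}·√(p₀q₀) + z_β·√(p₁q₁)]² / (p₁ − p₀)²
  = [1.645·√(0.34·0.66) + 1.282·√(0.39·0.61)]² / (0.05)²
  = [1.645·0.4737 + 1.282·0.4877]² / 0.0025
  = [1.4045]² / 0.0025
  = 789.10
Finite-population correction (N = 11106): 789.10 / (1 + (789.10 − 1)/11106) = 736.81.
Round up → n = 737.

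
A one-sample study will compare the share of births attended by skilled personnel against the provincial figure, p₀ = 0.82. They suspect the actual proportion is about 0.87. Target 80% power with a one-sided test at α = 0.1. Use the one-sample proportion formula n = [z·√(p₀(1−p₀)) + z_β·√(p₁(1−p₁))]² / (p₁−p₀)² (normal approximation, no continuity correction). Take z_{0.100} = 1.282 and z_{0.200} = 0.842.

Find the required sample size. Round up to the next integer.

n = 241

n = [z_α·√(p₀q₀) + z_β·√(p₁q₁)]² / (p₁ − p₀)²
  = [1.282·√(0.82·0.18) + 0.842·√(0.87·0.13)]² / (0.05)²
  = [1.282·0.3842 + 0.842·0.3363]² / 0.0025
  = [0.7757]² / 0.0025
  = 240.68
Round up → n = 241.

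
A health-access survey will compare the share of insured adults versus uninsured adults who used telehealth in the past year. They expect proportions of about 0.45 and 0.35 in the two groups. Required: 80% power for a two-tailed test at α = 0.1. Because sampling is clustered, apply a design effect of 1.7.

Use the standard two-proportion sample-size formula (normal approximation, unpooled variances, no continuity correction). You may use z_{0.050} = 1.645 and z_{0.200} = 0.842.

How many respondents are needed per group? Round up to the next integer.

n = (z_{α/2} + z_β)² · [p₁(1−p₁) + p₂(1−p₂)] / (p₁ − p₂)²
  = (1.645 + 0.842)² · (0.45·0.55 + 0.35·0.65) / (0.10)²
  = (2.487)² · (0.2475 + 0.2275) / 0.0100
  = 6.1852 · 0.4750 / 0.0100
  = 293.80
Design effect: 1.7 × 293.80 = 499.45.
Round up → n = 500 per group.

n = 500 per group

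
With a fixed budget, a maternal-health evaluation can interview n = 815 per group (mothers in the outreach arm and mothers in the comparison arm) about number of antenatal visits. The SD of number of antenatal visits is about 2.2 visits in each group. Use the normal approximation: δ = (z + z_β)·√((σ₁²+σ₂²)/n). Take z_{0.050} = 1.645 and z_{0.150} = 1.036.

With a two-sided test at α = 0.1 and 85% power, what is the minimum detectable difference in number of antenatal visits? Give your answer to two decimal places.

δ = (z_{α/2} + z_β) · √((σ₁²+σ₂²)/n)
  = (1.645 + 1.036) · √(9.68/815)
  = 2.681 · √0.01188
  = 2.681 · 0.1090
  = 0.2922

Minimum detectable difference ≈ 0.29 visits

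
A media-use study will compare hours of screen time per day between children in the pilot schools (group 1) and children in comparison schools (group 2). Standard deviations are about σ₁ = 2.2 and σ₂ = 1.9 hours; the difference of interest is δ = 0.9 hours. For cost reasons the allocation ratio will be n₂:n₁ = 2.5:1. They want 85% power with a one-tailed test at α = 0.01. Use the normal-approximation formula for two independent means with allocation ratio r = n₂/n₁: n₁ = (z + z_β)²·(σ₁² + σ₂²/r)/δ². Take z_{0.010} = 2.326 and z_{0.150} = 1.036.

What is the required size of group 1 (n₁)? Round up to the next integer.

n₁ = (z_α + z_β)² · (σ₁² + σ₂²/r) / δ²
   = (2.326 + 1.036)² · (2.2² + 1.9²/2.5) / 0.9²
   = 11.3030 · (4.84 + 1.444) / 0.81
   = 11.3030 · 6.284 / 0.81
   = 87.69
Round up → n₁ = 88; n₂ = r·n₁ = 2.5 × 88 = 220.

n₁ = 88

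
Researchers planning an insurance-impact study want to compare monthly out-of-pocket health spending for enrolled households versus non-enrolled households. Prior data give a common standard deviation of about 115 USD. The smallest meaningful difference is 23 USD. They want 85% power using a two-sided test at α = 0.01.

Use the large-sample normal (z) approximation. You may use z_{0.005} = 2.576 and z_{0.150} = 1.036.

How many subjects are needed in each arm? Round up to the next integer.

n = 653 per group

n = (z_{α/2} + z_β)² · (σ₁² + σ₂²) / δ²
  = (2.576 + 1.036)² · (2·115² = 26450) / 23²
  = 13.0465 · 26450 / 529
  = 652.33
Round up → n = 653 per group.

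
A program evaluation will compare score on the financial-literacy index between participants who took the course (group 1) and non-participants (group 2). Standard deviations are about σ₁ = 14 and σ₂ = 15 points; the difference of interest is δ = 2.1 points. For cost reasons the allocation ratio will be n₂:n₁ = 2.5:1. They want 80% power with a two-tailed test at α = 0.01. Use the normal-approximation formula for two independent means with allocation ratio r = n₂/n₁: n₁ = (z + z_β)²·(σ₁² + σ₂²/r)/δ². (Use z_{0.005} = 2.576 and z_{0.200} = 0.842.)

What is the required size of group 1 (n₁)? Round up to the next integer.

n₁ = (z_{α/2} + z_β)² · (σ₁² + σ₂²/r) / δ²
   = (2.576 + 0.842)² · (14² + 15²/2.5) / 2.1²
   = 11.6827 · (196 + 90) / 4.41
   = 11.6827 · 286 / 4.41
   = 757.66
Round up → n₁ = 758; n₂ = r·n₁ = 2.5 × 758 = 1895.

n₁ = 758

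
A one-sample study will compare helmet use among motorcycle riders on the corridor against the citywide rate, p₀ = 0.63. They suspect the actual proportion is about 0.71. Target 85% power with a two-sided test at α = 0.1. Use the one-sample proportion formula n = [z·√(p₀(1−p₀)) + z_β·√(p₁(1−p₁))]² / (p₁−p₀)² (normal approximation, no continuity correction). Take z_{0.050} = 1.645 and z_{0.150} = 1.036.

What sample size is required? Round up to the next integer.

n = [z_{α/2}·√(p₀q₀) + z_β·√(p₁q₁)]² / (p₁ − p₀)²
  = [1.645·√(0.63·0.37) + 1.036·√(0.71·0.29)]² / (0.08)²
  = [1.645·0.4828 + 1.036·0.4538]² / 0.0064
  = [1.2643]² / 0.0064
  = 249.76
Round up → n = 250.

n = 250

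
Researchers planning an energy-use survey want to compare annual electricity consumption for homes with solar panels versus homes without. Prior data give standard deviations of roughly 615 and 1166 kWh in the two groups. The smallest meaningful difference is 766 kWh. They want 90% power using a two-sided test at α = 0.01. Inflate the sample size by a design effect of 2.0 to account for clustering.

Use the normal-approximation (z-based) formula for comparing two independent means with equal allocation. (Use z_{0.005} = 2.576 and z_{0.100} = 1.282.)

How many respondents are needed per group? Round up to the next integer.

n = 89 per group

n = (z_{α/2} + z_β)² · (σ₁² + σ₂²) / δ²
  = (2.576 + 1.282)² · (615² + 1166² = 1737781) / 766²
  = 14.8842 · 1737781 / 586756
  = 44.08
Design effect: 2.0 × 44.08 = 88.16.
Round up → n = 89 per group.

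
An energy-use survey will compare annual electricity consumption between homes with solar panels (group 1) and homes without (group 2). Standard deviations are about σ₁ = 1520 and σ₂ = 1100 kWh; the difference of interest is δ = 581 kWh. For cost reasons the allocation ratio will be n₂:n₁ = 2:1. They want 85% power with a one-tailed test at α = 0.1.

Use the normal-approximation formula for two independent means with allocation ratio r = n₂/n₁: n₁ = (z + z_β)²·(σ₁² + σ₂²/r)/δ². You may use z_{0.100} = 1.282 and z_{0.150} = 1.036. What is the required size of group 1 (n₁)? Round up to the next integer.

n₁ = 47

n₁ = (z_α + z_β)² · (σ₁² + σ₂²/r) / δ²
   = (1.282 + 1.036)² · (1520² + 1100²/2) / 581²
   = 5.3731 · (2310400 + 605000) / 337561
   = 5.3731 · 2915400 / 337561
   = 46.41
Round up → n₁ = 47; n₂ = r·n₁ = 2 × 47 = 94.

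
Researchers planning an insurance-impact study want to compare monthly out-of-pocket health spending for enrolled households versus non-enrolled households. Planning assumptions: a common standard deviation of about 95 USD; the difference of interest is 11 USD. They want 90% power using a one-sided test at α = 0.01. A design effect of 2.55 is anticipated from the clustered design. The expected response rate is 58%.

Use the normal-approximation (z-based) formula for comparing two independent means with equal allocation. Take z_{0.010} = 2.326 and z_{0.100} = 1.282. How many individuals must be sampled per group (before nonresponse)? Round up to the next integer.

n = 8538 per group

n = (z_α + z_β)² · (σ₁² + σ₂²) / δ²
  = (2.326 + 1.282)² · (2·95² = 18050) / 11²
  = 13.0177 · 18050 / 121
  = 1941.89
Design effect: 2.55 × 1941.89 = 4951.82.
Adjust for 58% response: 4951.82 / 0.58 = 8537.63.
Round up → n = 8538 per group.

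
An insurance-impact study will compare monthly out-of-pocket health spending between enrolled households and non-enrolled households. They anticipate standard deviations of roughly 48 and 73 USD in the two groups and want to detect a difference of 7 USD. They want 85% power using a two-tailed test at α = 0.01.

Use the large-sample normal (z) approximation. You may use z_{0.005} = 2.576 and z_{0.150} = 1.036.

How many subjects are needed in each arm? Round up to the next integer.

n = (z_{α/2} + z_β)² · (σ₁² + σ₂²) / δ²
  = (2.576 + 1.036)² · (48² + 73² = 7633) / 7²
  = 13.0465 · 7633 / 49
  = 2032.33
Round up → n = 2033 per group.

n = 2033 per group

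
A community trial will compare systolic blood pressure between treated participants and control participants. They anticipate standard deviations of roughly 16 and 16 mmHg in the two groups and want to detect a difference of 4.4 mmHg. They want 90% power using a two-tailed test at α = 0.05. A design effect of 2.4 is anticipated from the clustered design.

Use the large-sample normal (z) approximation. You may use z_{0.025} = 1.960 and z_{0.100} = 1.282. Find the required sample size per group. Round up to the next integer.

n = (z_{α/2} + z_β)² · (σ₁² + σ₂²) / δ²
  = (1.960 + 1.282)² · (16² + 16² = 512) / 4.4²
  = 10.5106 · 512 / 19.36
  = 277.97
Design effect: 2.4 × 277.97 = 667.12.
Round up → n = 668 per group.

n = 668 per group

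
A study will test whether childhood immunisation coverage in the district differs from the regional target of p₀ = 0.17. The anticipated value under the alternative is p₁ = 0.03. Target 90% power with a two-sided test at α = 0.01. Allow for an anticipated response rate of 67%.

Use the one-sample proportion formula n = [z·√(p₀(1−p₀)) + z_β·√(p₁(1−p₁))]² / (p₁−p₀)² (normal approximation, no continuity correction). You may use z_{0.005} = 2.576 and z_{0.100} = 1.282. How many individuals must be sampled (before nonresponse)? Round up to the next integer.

n = [z_{α/2}·√(p₀q₀) + z_β·√(p₁q₁)]² / (p₁ − p₀)²
  = [2.576·√(0.17·0.83) + 1.282·√(0.03·0.97)]² / (-0.14)²
  = [2.576·0.3756 + 1.282·0.1706]² / 0.0196
  = [1.1863]² / 0.0196
  = 71.80
Adjust for 67% response: 71.80 / 0.67 = 107.17.
Round up → n = 108.

n = 108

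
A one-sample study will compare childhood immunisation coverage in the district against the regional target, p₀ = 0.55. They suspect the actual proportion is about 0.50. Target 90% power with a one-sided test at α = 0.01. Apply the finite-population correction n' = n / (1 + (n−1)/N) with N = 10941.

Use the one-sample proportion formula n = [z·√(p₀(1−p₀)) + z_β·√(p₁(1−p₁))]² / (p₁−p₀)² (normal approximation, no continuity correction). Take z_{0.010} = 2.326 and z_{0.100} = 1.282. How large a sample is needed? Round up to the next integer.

n = 1157

n = [z_α·√(p₀q₀) + z_β·√(p₁q₁)]² / (p₁ − p₀)²
  = [2.326·√(0.55·0.45) + 1.282·√(0.50·0.50)]² / (-0.05)²
  = [2.326·0.4975 + 1.282·0.5000]² / 0.0025
  = [1.7982]² / 0.0025
  = 1293.37
Finite-population correction (N = 10941): 1293.37 / (1 + (1293.37 − 1)/10941) = 1156.73.
Round up → n = 1157.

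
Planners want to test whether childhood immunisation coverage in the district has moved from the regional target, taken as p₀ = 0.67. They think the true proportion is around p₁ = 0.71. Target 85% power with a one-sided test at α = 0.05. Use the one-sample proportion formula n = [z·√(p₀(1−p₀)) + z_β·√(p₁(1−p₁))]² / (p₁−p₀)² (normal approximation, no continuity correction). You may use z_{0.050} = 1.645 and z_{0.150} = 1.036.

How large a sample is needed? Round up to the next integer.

n = [z_α·√(p₀q₀) + z_β·√(p₁q₁)]² / (p₁ − p₀)²
  = [1.645·√(0.67·0.33) + 1.036·√(0.71·0.29)]² / (0.04)²
  = [1.645·0.4702 + 1.036·0.4538]² / 0.0016
  = [1.2436]² / 0.0016
  = 966.58
Round up → n = 967.

n = 967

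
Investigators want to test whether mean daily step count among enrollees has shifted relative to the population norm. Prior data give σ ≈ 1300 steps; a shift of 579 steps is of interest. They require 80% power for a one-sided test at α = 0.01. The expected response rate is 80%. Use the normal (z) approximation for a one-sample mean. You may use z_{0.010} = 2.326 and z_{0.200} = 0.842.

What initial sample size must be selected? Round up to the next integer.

n = (z_α + z_β)² · σ² / δ²
  = (2.326 + 0.842)² · 1300² / 579²
  = 10.0362 · 1690000 / 335241
  = 50.59
Adjust for 80% response: 50.59 / 0.80 = 63.24.
Round up → n = 64.

n = 64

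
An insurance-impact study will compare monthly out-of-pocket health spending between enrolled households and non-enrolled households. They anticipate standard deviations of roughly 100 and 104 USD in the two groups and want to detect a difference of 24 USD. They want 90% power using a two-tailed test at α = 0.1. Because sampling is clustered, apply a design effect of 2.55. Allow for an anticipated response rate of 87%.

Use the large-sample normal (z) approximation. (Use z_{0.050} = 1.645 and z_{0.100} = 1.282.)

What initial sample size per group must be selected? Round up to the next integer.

n = (z_{α/2} + z_β)² · (σ₁² + σ₂²) / δ²
  = (1.645 + 1.282)² · (100² + 104² = 20816) / 24²
  = 8.5673 · 20816 / 576
  = 309.61
Design effect: 2.55 × 309.61 = 789.52.
Adjust for 87% response: 789.52 / 0.87 = 907.49.
Round up → n = 908 per group.

n = 908 per group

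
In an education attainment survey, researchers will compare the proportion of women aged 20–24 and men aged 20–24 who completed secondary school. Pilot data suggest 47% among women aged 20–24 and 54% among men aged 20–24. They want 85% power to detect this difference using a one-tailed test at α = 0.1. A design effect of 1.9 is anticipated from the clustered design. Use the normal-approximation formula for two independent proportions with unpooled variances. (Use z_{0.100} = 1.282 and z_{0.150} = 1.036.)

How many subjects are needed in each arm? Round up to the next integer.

n = (z_α + z_β)² · [p₁(1−p₁) + p₂(1−p₂)] / (p₁ − p₂)²
  = (1.282 + 1.036)² · (0.47·0.53 + 0.54·0.46) / (-0.07)²
  = (2.318)² · (0.2491 + 0.2484) / 0.0049
  = 5.3731 · 0.4975 / 0.0049
  = 545.54
Design effect: 1.9 × 545.54 = 1036.52.
Round up → n = 1037 per group.

n = 1037 per group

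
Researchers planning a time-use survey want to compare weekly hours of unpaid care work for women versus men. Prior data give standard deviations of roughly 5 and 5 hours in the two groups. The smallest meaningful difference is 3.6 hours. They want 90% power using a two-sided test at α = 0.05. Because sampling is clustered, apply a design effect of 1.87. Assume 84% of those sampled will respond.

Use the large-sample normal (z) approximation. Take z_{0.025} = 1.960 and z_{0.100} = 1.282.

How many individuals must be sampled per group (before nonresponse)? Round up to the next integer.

n = 91 per group

n = (z_{α/2} + z_β)² · (σ₁² + σ₂²) / δ²
  = (1.960 + 1.282)² · (5² + 5² = 50) / 3.6²
  = 10.5106 · 50 / 12.96
  = 40.55
Design effect: 1.87 × 40.55 = 75.83.
Adjust for 84% response: 75.83 / 0.84 = 90.27.
Round up → n = 91 per group.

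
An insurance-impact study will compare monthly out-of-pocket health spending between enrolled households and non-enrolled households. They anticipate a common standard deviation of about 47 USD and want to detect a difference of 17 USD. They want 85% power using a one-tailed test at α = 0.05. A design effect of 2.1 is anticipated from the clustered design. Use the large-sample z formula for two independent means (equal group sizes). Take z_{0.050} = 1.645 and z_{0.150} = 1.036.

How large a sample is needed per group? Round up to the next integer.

n = 231 per group

n = (z_α + z_β)² · (σ₁² + σ₂²) / δ²
  = (1.645 + 1.036)² · (2·47² = 4418) / 17²
  = 7.1878 · 4418 / 289
  = 109.88
Design effect: 2.1 × 109.88 = 230.75.
Round up → n = 231 per group.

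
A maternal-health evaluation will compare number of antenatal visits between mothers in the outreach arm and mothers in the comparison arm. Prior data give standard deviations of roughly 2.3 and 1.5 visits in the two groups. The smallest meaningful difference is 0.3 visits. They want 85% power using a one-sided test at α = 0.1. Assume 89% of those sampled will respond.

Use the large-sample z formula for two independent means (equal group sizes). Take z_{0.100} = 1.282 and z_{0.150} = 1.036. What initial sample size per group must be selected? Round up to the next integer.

n = (z_α + z_β)² · (σ₁² + σ₂²) / δ²
  = (1.282 + 1.036)² · (2.3² + 1.5² = 7.54) / 0.3²
  = 5.3731 · 7.54 / 0.09
  = 450.15
Adjust for 89% response: 450.15 / 0.89 = 505.78.
Round up → n = 506 per group.

n = 506 per group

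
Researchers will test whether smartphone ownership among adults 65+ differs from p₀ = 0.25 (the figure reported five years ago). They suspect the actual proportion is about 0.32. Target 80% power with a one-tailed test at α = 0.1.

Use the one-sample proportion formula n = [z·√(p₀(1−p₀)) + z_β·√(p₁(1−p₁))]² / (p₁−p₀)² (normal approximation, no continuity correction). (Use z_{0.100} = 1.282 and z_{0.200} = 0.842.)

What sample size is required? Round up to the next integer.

n = [z_α·√(p₀q₀) + z_β·√(p₁q₁)]² / (p₁ − p₀)²
  = [1.282·√(0.25·0.75) + 0.842·√(0.32·0.68)]² / (0.07)²
  = [1.282·0.4330 + 0.842·0.4665]² / 0.0049
  = [0.9479]² / 0.0049
  = 183.37
Round up → n = 184.

n = 184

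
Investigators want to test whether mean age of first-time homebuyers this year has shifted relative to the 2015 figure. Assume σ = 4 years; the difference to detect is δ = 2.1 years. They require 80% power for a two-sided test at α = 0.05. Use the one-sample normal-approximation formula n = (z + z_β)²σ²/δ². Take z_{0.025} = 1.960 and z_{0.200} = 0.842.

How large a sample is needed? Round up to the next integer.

n = (z_{α/2} + z_β)² · σ² / δ²
  = (1.960 + 0.842)² · 4² / 2.1²
  = 7.8512 · 16 / 4.41
  = 28.49
Round up → n = 29.

n = 29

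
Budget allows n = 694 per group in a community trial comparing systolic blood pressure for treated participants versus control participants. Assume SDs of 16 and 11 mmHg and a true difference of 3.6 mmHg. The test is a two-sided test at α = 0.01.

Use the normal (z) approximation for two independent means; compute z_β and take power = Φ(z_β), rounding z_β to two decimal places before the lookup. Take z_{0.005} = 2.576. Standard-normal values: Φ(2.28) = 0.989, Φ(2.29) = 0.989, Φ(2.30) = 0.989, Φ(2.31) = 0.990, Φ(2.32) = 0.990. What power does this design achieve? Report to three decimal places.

Power ≈ 0.990

z_β = δ·√(n/(σ₁²+σ₂²)) − z_{α/2}
    = 3.6 · √(694/377) − 2.576
    = 3.6 · 1.35678 − 2.576
    = 4.8844 − 2.576 = 2.3084 → 2.31
Power = Φ(2.31) = 0.990.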